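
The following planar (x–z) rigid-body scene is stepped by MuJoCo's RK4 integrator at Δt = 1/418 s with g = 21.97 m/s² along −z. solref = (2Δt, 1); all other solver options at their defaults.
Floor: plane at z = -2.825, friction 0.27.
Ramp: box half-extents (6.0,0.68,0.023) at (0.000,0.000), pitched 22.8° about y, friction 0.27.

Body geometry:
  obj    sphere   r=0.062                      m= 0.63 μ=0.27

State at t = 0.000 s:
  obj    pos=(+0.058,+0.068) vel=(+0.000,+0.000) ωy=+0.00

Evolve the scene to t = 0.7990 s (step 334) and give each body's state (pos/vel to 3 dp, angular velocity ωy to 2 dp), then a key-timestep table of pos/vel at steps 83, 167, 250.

State at t = 0.7990 s:
  obj    pos=(+1.848,-0.685) vel=(+4.480,-1.883) ωy=+78.37

Key-timestep trajectory:
   step    t(s)  obj.x    obj.z    obj.vx   obj.vz 
     83  0.1986   +0.169  +0.021  +1.113  -0.468
    167  0.3995   +0.505  -0.120  +2.240  -0.942
    250  0.5981   +1.061  -0.354  +3.353  -1.409


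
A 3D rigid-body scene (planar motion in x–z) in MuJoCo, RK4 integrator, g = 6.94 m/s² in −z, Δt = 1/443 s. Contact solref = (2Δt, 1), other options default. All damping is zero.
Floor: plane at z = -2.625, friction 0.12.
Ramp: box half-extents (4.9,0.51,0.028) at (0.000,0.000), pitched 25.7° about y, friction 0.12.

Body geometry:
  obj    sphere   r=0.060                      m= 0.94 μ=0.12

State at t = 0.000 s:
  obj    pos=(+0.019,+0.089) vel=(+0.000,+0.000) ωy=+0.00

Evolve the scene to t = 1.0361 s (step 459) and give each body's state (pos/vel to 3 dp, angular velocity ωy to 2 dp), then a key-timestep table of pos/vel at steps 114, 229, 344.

State at t = 1.0361 s:
  obj    pos=(+1.112,-0.437) vel=(+2.109,-1.016) ωy=+32.39

Key-timestep trajectory:
   step    t(s)  obj.x    obj.z    obj.vx   obj.vz 
    114  0.2573   +0.086  +0.056  +0.523  -0.254
    229  0.5169   +0.291  -0.042  +1.052  -0.508
    344  0.7765   +0.633  -0.207  +1.579  -0.767


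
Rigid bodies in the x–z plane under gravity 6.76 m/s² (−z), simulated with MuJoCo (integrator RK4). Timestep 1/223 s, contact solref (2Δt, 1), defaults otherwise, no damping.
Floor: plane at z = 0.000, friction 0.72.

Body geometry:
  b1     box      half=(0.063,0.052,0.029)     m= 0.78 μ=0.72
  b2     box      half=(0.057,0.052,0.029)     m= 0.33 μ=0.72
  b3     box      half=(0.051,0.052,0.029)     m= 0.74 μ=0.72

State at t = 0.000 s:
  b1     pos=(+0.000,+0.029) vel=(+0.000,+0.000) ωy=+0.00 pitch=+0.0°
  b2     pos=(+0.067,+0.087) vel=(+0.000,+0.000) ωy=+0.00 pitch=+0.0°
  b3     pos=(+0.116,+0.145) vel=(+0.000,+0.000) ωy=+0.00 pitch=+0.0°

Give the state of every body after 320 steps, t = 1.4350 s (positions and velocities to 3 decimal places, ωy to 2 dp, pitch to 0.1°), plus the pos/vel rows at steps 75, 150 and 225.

State at t = 1.4350 s:
  b1     pos=(+0.000,+0.029) vel=(+0.000,+0.000) ωy=+0.00 pitch=+0.0°
  b2     pos=(+0.120,+0.057) vel=(+0.000,+0.000) ωy=+0.00 pitch=+90.0°
  b3     pos=(+0.210,+0.051) vel=(+0.000,+0.000) ωy=+0.00 pitch=+90.0°

Key-timestep trajectory:
   step    t(s)  b1.x    b1.z    b1.vx   b1.vz   b2.x    b2.z    b2.vx   b2.vz   b3.x    b3.z    b3.vx   b3.vz 
     75  0.3363   +0.000  +0.029  +0.000  +0.000   +0.121  +0.057  +0.284  -0.009   +0.200  +0.055  +0.292  -0.105
    150  0.6726   +0.000  +0.029  +0.000  +0.000   +0.141  +0.063  -0.133  -0.017   +0.213  +0.053  -0.133  -0.064
    225  1.0090   +0.000  +0.029  +0.000  +0.000   +0.119  +0.057  +0.173  -0.085   +0.210  +0.051  +0.000  +0.000


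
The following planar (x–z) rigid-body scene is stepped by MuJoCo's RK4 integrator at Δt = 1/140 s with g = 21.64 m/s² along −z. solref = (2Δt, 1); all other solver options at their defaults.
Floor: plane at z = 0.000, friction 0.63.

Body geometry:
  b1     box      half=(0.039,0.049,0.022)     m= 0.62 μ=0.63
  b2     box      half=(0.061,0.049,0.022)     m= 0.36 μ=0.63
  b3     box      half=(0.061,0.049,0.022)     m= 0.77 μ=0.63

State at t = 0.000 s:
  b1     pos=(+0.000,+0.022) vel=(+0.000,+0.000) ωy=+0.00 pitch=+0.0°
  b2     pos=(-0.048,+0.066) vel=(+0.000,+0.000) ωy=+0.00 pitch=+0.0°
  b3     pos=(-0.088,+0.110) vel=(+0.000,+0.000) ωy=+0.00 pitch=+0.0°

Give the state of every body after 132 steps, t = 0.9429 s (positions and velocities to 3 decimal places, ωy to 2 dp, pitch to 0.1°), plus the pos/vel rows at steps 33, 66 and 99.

State at t = 0.9429 s:
  b1     pos=(+0.001,+0.022) vel=(+0.001,+0.000) ωy=+0.00 pitch=+0.0°
  b2     pos=(-0.057,+0.056) vel=(+0.001,-0.001) ωy=+0.02 pitch=-40.8°
  b3     pos=(-0.124,+0.056) vel=(-0.001,-0.001) ωy=+0.02 pitch=-40.8°

Key-timestep trajectory:
   step    t(s)  b1.x    b1.z    b1.vx   b1.vz   b2.x    b2.z    b2.vx   b2.vz   b3.x    b3.z    b3.vx   b3.vz 
     33  0.2357   +0.000  +0.022  +0.002  +0.000   -0.057  +0.057  +0.002  +0.000   -0.124  +0.057  +0.000  +0.003
     66  0.4714   +0.001  +0.022  +0.001  +0.000   -0.057  +0.057  +0.000  -0.001   -0.124  +0.057  -0.001  -0.001
     99  0.7071   +0.001  +0.022  +0.001  +0.000   -0.057  +0.057  +0.001  -0.001   -0.124  +0.057  -0.001  -0.001


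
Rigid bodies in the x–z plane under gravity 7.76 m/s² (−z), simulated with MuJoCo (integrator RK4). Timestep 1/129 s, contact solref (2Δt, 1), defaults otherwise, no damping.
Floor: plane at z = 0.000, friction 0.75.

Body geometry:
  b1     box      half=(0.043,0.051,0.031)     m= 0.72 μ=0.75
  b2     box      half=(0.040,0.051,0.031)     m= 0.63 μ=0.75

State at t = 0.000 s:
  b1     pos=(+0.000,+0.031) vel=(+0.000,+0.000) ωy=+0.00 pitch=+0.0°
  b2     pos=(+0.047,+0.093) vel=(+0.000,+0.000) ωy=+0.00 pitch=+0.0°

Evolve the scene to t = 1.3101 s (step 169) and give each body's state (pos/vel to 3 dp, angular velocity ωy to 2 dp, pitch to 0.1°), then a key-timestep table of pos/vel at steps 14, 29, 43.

State at t = 1.3101 s:
  b1     pos=(+0.000,+0.031) vel=(+0.000,+0.000) ωy=+0.00 pitch=+0.0°
  b2     pos=(+0.085,+0.040) vel=(+0.000,+0.000) ωy=+0.00 pitch=+90.0°

Key-timestep trajectory:
   step    t(s)  b1.x    b1.z    b1.vx   b1.vz   b2.x    b2.z    b2.vx   b2.vz 
     14  0.1085   +0.000  +0.031  +0.000  +0.000   +0.050  +0.092  +0.071  -0.016
     29  0.2248   +0.000  +0.031  +0.000  +0.000   +0.066  +0.083  +0.205  -0.214
     43  0.3333   +0.000  +0.031  +0.000  +0.000   +0.087  +0.037  -0.032  +0.084


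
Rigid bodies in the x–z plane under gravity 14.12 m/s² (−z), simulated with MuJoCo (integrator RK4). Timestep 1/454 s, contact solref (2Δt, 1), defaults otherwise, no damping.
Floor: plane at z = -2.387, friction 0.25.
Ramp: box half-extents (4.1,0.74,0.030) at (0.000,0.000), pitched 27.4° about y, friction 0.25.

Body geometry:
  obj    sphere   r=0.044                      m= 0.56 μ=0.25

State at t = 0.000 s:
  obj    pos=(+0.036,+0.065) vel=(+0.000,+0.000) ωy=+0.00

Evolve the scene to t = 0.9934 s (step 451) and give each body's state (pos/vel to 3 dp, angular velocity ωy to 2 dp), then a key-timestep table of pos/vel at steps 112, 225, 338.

State at t = 0.9934 s:
  obj    pos=(+2.069,-0.989) vel=(+4.094,-2.122) ωy=+104.78

Key-timestep trajectory:
   step    t(s)  obj.x    obj.z    obj.vx   obj.vz 
    112  0.2467   +0.161  +0.000  +1.017  -0.527
    225  0.4956   +0.542  -0.198  +2.042  -1.059
    338  0.7445   +1.178  -0.527  +3.068  -1.590


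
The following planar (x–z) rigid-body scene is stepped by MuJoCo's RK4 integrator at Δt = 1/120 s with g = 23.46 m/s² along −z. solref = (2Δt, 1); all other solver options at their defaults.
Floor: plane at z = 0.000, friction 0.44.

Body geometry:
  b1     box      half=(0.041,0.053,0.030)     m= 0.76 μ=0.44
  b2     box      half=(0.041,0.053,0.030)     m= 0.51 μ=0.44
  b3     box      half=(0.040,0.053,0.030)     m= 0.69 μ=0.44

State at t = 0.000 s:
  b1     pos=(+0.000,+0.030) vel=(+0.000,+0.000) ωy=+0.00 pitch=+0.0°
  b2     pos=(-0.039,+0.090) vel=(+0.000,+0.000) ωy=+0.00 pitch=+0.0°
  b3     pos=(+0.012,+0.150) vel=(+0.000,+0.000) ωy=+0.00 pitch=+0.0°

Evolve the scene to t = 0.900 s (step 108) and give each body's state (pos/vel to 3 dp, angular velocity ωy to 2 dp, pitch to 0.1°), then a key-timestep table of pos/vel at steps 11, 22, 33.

State at t = 0.900 s:
  b1     pos=(+0.000,+0.030) vel=(+0.000,+0.000) ωy=+0.00 pitch=+0.0°
  b2     pos=(-0.039,+0.090) vel=(+0.000,+0.000) ωy=+0.00 pitch=-0.1°
  b3     pos=(+0.116,+0.030) vel=(+0.000,+0.000) ωy=+0.00 pitch=+180.0°

Key-timestep trajectory:
   step    t(s)  b1.x    b1.z    b1.vx   b1.vz   b2.x    b2.z    b2.vx   b2.vz   b3.x    b3.z    b3.vx   b3.vz 
     11  0.0917   +0.000  +0.030  -0.001  +0.003   -0.039  +0.090  -0.002  +0.006   +0.029  +0.137  +0.360  -0.474
     22  0.1833   +0.000  +0.030  +0.000  +0.000   -0.039  +0.090  -0.001  +0.000   +0.085  +0.076  +0.818  -0.926
     33  0.2750   +0.000  +0.030  +0.000  +0.000   -0.039  +0.090  +0.000  +0.000   +0.116  +0.027  -0.006  +0.112


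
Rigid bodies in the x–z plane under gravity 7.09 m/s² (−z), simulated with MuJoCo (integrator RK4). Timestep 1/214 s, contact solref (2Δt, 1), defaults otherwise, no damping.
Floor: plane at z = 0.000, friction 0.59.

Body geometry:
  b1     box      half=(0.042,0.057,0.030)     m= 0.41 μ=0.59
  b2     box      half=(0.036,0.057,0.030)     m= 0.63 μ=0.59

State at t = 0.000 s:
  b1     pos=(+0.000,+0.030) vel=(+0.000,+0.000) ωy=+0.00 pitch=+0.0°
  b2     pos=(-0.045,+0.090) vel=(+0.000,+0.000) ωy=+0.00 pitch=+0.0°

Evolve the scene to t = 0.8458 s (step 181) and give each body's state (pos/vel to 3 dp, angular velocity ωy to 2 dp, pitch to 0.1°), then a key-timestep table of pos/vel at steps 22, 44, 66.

State at t = 0.8458 s:
  b1     pos=(+0.000,+0.030) vel=(+0.000,+0.000) ωy=+0.00 pitch=+0.0°
  b2     pos=(-0.081,+0.036) vel=(+0.000,+0.000) ωy=+0.00 pitch=-90.0°

Key-timestep trajectory:
   step    t(s)  b1.x    b1.z    b1.vx   b1.vz   b2.x    b2.z    b2.vx   b2.vz 
     22  0.1028   +0.000  +0.030  +0.000  +0.000   -0.047  +0.090  -0.049  -0.009
     44  0.2056   +0.000  +0.030  +0.000  +0.000   -0.057  +0.086  -0.153  -0.084
     66  0.3084   +0.000  +0.030  +0.000  +0.000   -0.077  +0.056  -0.205  -0.599


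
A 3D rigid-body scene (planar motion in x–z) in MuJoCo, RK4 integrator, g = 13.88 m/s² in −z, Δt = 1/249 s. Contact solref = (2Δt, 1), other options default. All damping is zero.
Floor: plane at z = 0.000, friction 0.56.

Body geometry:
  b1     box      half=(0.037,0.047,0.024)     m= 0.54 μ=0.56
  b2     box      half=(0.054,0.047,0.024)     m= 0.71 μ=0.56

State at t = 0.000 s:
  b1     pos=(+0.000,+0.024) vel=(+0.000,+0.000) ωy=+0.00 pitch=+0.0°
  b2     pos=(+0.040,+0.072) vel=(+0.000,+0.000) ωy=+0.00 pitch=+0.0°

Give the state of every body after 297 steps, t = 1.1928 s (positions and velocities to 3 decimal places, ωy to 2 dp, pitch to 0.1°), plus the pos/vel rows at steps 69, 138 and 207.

State at t = 1.1928 s:
  b1     pos=(+0.000,+0.024) vel=(+0.000,+0.000) ωy=+0.00 pitch=+0.0°
  b2     pos=(+0.094,+0.054) vel=(+0.000,+0.000) ωy=+0.00 pitch=+90.0°

Key-timestep trajectory:
   step    t(s)  b1.x    b1.z    b1.vx   b1.vz   b2.x    b2.z    b2.vx   b2.vz 
     69  0.2771   +0.000  +0.024  +0.000  +0.000   +0.077  +0.059  +0.269  -0.029
    138  0.5542   +0.000  +0.024  +0.000  +0.000   +0.111  +0.059  -0.059  -0.007
    207  0.8313   +0.000  +0.024  +0.000  +0.000   +0.097  +0.055  +0.081  +0.048


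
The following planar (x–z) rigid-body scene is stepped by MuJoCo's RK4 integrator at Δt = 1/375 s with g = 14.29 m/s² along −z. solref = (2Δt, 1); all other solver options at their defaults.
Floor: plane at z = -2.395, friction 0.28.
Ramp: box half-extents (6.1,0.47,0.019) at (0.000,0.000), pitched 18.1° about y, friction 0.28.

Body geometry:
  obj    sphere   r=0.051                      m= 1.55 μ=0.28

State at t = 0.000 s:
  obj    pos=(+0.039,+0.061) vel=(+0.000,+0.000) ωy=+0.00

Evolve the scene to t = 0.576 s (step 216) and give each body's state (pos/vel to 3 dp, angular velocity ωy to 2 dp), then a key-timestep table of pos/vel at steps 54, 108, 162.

State at t = 0.576 s:
  obj    pos=(+0.539,-0.103) vel=(+1.736,-0.567) ωy=+35.81

Key-timestep trajectory:
   step    t(s)  obj.x    obj.z    obj.vx   obj.vz 
     54  0.1440   +0.070  +0.051  +0.434  -0.142
    108  0.2880   +0.164  +0.020  +0.868  -0.284
    162  0.4320   +0.320  -0.031  +1.302  -0.426


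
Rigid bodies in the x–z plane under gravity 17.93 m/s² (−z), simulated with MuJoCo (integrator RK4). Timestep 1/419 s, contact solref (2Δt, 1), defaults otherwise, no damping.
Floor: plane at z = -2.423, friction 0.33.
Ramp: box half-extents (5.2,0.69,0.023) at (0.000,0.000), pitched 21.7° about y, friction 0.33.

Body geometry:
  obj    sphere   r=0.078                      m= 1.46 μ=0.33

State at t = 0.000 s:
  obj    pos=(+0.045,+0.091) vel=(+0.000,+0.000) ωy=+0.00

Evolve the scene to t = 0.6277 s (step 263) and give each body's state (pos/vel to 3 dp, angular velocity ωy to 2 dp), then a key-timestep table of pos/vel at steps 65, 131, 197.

State at t = 0.6277 s:
  obj    pos=(+0.912,-0.254) vel=(+2.762,-1.099) ωy=+38.10

Key-timestep trajectory:
   step    t(s)  obj.x    obj.z    obj.vx   obj.vz 
     65  0.1551   +0.098  +0.070  +0.683  -0.272
    131  0.3126   +0.260  +0.005  +1.376  -0.547
    197  0.4702   +0.531  -0.103  +2.069  -0.823


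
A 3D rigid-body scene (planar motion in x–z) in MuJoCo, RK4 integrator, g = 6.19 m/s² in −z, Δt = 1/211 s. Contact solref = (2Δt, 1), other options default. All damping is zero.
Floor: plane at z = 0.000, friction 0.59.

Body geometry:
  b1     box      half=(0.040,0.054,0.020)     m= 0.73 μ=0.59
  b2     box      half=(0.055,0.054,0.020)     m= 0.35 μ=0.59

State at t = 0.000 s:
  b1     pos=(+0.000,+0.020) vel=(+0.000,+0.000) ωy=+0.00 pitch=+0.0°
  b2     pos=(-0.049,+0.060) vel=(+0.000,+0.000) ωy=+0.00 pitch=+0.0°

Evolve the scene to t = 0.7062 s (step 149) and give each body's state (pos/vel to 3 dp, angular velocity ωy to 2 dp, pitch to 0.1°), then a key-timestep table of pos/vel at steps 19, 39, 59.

State at t = 0.7062 s:
  b1     pos=(+0.000,+0.020) vel=(+0.000,+0.000) ωy=+0.00 pitch=+0.0°
  b2     pos=(-0.059,+0.050) vel=(+0.000,+0.000) ωy=+0.01 pitch=-39.1°

Key-timestep trajectory:
   step    t(s)  b1.x    b1.z    b1.vx   b1.vz   b2.x    b2.z    b2.vx   b2.vz 
     19  0.0900   +0.000  +0.020  +0.000  +0.000   -0.052  +0.058  -0.063  -0.041
     39  0.1848   +0.000  +0.020  +0.000  +0.000   -0.060  +0.049  -0.087  -0.020
     59  0.2796   +0.000  +0.020  +0.000  +0.000   -0.060  +0.051  +0.085  -0.048


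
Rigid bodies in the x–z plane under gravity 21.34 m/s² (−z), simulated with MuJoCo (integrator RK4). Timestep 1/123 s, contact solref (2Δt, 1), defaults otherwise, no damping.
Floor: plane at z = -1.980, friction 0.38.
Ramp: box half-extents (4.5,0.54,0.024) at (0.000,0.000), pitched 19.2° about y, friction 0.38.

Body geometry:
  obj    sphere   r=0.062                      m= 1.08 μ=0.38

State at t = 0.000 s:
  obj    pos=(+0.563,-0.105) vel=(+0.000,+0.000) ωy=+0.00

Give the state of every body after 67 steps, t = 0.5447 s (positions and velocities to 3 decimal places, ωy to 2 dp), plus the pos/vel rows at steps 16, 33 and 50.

State at t = 0.5447 s:
  obj    pos=(+1.265,-0.350) vel=(+2.579,-0.898) ωy=+44.03

Key-timestep trajectory:
   step    t(s)  obj.x    obj.z    obj.vx   obj.vz 
     16  0.1301   +0.603  -0.119  +0.616  -0.215
     33  0.2683   +0.733  -0.164  +1.270  -0.442
     50  0.4065   +0.954  -0.241  +1.925  -0.670


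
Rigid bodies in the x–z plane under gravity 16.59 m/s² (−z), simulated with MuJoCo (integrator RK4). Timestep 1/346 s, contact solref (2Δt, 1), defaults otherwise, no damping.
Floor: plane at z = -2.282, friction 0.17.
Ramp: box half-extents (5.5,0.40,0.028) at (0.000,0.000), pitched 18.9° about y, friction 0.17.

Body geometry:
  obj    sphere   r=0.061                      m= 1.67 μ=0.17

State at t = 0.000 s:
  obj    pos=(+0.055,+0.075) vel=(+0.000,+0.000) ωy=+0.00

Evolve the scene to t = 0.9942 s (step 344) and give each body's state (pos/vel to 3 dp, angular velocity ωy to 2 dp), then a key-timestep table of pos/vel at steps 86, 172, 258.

State at t = 0.9942 s:
  obj    pos=(+1.850,-0.539) vel=(+3.611,-1.236) ωy=+62.55

Key-timestep trajectory:
   step    t(s)  obj.x    obj.z    obj.vx   obj.vz 
     86  0.2486   +0.167  +0.037  +0.903  -0.309
    172  0.4971   +0.504  -0.078  +1.805  -0.618
    258  0.7457   +1.065  -0.270  +2.708  -0.927


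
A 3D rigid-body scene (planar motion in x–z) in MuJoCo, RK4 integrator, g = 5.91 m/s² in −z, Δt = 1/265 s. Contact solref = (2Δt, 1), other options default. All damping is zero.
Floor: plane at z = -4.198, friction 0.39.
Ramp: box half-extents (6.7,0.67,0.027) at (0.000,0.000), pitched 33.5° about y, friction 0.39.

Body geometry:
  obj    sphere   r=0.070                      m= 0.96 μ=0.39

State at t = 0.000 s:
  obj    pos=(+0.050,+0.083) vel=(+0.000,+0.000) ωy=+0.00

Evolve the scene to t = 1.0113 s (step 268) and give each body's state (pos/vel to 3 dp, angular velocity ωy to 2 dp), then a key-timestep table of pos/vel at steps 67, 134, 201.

State at t = 1.0113 s:
  obj    pos=(+1.044,-0.575) vel=(+1.965,-1.301) ωy=+33.66

Key-timestep trajectory:
   step    t(s)  obj.x    obj.z    obj.vx   obj.vz 
     67  0.2528   +0.112  +0.042  +0.491  -0.325
    134  0.5057   +0.299  -0.081  +0.983  -0.650
    201  0.7585   +0.609  -0.287  +1.474  -0.975


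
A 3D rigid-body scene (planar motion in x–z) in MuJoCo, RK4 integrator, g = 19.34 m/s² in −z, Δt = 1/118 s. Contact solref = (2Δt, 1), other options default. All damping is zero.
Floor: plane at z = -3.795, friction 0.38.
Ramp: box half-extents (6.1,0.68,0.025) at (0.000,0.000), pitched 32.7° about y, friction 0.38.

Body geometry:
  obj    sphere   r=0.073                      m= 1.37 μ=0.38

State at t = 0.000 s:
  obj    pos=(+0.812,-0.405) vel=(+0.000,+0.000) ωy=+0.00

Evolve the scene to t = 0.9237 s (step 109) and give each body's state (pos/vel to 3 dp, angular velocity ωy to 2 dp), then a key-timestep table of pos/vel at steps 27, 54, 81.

State at t = 0.9237 s:
  obj    pos=(+3.492,-2.125) vel=(+5.801,-3.724) ωy=+94.42

Key-timestep trajectory:
   step    t(s)  obj.x    obj.z    obj.vx   obj.vz 
     27  0.2288   +0.977  -0.511  +1.437  -0.923
     54  0.4576   +1.470  -0.827  +2.874  -1.845
     81  0.6864   +2.292  -1.355  +4.311  -2.768


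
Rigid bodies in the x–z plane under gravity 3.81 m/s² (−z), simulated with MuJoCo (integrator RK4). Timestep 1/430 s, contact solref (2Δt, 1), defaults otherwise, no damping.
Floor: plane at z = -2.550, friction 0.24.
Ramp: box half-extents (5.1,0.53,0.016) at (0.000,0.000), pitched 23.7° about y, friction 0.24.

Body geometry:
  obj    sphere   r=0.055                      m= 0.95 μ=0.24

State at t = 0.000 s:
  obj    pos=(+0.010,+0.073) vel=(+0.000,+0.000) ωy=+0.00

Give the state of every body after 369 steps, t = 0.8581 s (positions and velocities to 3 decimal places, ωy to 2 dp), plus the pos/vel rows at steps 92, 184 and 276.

State at t = 0.8581 s:
  obj    pos=(+0.379,-0.089) vel=(+0.860,-0.377) ωy=+17.07

Key-timestep trajectory:
   step    t(s)  obj.x    obj.z    obj.vx   obj.vz 
     92  0.2140   +0.033  +0.063  +0.214  -0.094
    184  0.4279   +0.102  +0.033  +0.429  -0.188
    276  0.6419   +0.216  -0.017  +0.643  -0.282


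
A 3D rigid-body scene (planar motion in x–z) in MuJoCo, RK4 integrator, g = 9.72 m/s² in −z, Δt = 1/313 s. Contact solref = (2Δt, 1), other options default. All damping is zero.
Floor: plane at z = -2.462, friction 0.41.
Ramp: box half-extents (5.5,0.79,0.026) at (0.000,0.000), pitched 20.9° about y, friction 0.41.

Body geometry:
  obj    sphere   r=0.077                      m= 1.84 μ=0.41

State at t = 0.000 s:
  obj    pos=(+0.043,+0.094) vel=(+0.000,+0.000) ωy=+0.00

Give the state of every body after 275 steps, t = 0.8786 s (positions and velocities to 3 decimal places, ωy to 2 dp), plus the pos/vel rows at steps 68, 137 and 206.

State at t = 0.8786 s:
  obj    pos=(+0.936,-0.247) vel=(+2.033,-0.776) ωy=+28.26

Key-timestep trajectory:
   step    t(s)  obj.x    obj.z    obj.vx   obj.vz 
     68  0.2173   +0.098  +0.073  +0.503  -0.192
    137  0.4377   +0.265  +0.009  +1.013  -0.387
    206  0.6581   +0.544  -0.098  +1.523  -0.582


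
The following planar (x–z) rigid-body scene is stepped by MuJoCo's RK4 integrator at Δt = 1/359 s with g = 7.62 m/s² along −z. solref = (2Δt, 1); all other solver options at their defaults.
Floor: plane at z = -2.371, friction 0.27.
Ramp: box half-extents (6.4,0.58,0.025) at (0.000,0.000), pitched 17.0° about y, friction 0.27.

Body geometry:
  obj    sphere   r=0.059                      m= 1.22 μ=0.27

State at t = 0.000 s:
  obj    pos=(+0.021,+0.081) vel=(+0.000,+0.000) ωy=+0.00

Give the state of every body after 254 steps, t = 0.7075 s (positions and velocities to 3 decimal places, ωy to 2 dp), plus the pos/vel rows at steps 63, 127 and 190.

State at t = 0.7075 s:
  obj    pos=(+0.402,-0.035) vel=(+1.077,-0.329) ωy=+19.08

Key-timestep trajectory:
   step    t(s)  obj.x    obj.z    obj.vx   obj.vz 
     63  0.1755   +0.045  +0.074  +0.267  -0.082
    127  0.3538   +0.116  +0.052  +0.538  -0.165
    190  0.5292   +0.234  +0.016  +0.805  -0.246


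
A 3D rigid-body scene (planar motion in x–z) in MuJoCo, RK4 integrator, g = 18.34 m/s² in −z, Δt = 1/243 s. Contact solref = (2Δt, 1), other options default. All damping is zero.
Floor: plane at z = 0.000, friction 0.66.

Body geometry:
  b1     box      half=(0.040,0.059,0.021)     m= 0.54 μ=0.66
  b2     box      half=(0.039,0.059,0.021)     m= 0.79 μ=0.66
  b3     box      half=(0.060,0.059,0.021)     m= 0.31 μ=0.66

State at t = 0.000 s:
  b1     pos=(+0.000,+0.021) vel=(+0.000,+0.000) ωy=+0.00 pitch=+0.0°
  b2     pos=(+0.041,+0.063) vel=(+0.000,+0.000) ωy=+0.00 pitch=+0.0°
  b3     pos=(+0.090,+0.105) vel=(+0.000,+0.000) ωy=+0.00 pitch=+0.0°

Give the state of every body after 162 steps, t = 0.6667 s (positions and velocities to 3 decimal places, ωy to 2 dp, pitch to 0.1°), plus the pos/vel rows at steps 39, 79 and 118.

State at t = 0.6667 s:
  b1     pos=(+0.000,+0.021) vel=(+0.000,+0.000) ωy=+0.00 pitch=+0.0°
  b2     pos=(+0.075,+0.039) vel=(+0.000,+0.000) ωy=+0.00 pitch=+90.0°
  b3     pos=(+0.135,+0.061) vel=(+0.000,+0.000) ωy=-0.01 pitch=+54.2°

Key-timestep trajectory:
   step    t(s)  b1.x    b1.z    b1.vx   b1.vz   b2.x    b2.z    b2.vx   b2.vz   b3.x    b3.z    b3.vx   b3.vz 
     39  0.1605   +0.000  +0.021  +0.000  +0.000   +0.066  +0.041  +0.327  -0.012   +0.128  +0.058  +0.210  +0.116
     79  0.3251   +0.000  +0.021  +0.000  +0.000   +0.073  +0.040  +0.043  -0.012   +0.150  +0.063  +0.031  +0.001
    118  0.4856   +0.000  +0.021  +0.000  +0.000   +0.075  +0.039  +0.000  +0.000   +0.149  +0.063  -0.052  -0.003


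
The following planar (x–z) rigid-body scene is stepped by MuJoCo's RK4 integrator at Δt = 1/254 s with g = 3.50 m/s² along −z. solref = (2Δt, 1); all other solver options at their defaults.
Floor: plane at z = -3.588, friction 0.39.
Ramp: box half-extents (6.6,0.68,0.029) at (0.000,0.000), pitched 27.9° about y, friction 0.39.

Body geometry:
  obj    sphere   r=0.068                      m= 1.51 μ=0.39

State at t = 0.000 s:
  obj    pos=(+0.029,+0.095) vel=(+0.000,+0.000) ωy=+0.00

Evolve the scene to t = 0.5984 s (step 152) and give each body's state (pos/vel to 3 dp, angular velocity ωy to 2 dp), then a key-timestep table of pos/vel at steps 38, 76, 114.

State at t = 0.5984 s:
  obj    pos=(+0.214,-0.004) vel=(+0.619,-0.328) ωy=+10.29

Key-timestep trajectory:
   step    t(s)  obj.x    obj.z    obj.vx   obj.vz 
     38  0.1496   +0.040  +0.088  +0.155  -0.082
     76  0.2992   +0.075  +0.070  +0.309  -0.164
    114  0.4488   +0.133  +0.039  +0.464  -0.246


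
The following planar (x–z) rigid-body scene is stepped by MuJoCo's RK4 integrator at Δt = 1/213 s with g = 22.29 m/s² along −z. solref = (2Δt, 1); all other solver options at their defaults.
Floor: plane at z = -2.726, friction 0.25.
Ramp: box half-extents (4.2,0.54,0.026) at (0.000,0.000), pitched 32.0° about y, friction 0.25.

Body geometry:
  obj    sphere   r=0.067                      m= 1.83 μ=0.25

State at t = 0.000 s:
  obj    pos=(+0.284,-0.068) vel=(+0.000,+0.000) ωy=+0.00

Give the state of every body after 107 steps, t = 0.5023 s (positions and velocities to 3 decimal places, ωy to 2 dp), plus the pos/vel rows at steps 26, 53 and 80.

State at t = 0.5023 s:
  obj    pos=(+1.187,-0.632) vel=(+3.595,-2.246) ωy=+63.23

Key-timestep trajectory:
   step    t(s)  obj.x    obj.z    obj.vx   obj.vz 
     26  0.1221   +0.337  -0.101  +0.874  -0.546
     53  0.2488   +0.506  -0.206  +1.781  -1.113
     80  0.3756   +0.789  -0.383  +2.688  -1.680


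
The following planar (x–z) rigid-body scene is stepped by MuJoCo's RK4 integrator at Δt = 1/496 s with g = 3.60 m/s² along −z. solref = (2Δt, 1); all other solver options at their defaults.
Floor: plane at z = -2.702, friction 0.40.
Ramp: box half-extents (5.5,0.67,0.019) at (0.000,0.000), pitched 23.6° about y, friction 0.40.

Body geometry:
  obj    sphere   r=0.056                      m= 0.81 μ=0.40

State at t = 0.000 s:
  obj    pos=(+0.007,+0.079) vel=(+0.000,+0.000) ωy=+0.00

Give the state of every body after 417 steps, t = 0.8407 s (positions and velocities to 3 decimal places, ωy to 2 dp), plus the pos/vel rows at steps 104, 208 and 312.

State at t = 0.8407 s:
  obj    pos=(+0.340,-0.067) vel=(+0.793,-0.347) ωy=+15.45

Key-timestep trajectory:
   step    t(s)  obj.x    obj.z    obj.vx   obj.vz 
    104  0.2097   +0.028  +0.070  +0.198  -0.086
    208  0.4194   +0.090  +0.043  +0.396  -0.173
    312  0.6290   +0.194  -0.003  +0.593  -0.259


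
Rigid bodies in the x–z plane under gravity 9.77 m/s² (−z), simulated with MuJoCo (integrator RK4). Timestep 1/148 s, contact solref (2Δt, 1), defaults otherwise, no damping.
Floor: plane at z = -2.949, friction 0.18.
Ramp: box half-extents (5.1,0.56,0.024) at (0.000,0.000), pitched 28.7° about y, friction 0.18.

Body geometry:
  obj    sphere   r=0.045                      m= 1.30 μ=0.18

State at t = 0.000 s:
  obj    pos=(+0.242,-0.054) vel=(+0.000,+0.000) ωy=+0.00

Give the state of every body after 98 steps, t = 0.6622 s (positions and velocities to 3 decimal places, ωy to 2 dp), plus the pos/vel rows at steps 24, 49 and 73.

State at t = 0.6622 s:
  obj    pos=(+0.887,-0.407) vel=(+1.947,-1.066) ωy=+49.28

Key-timestep trajectory:
   step    t(s)  obj.x    obj.z    obj.vx   obj.vz 
     24  0.1622   +0.281  -0.075  +0.477  -0.261
     49  0.3311   +0.403  -0.142  +0.974  -0.533
     73  0.4932   +0.600  -0.250  +1.450  -0.794


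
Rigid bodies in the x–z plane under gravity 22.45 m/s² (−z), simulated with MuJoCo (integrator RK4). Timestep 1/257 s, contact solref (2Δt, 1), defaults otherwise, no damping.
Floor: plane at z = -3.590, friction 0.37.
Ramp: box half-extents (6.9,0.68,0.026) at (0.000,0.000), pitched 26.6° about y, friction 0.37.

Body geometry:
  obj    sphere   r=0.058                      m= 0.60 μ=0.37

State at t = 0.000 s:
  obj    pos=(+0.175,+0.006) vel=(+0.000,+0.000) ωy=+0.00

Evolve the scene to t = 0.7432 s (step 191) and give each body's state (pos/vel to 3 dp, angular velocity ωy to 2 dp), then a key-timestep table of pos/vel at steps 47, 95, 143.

State at t = 0.7432 s:
  obj    pos=(+1.948,-0.882) vel=(+4.771,-2.389) ωy=+91.99

Key-timestep trajectory:
   step    t(s)  obj.x    obj.z    obj.vx   obj.vz 
     47  0.1829   +0.283  -0.048  +1.174  -0.588
     95  0.3696   +0.614  -0.213  +2.373  -1.188
    143  0.5564   +1.169  -0.491  +3.572  -1.789


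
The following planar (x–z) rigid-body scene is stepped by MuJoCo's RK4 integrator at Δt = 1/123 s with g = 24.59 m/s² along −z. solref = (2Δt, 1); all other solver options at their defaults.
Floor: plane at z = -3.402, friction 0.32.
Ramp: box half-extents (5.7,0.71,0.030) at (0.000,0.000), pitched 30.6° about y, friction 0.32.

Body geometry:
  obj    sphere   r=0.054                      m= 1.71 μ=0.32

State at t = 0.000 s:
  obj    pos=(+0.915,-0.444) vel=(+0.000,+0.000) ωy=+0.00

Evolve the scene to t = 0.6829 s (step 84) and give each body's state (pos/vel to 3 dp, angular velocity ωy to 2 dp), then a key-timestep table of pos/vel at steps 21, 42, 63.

State at t = 0.6829 s:
  obj    pos=(+2.710,-1.505) vel=(+5.255,-3.108) ωy=+113.03

Key-timestep trajectory:
   step    t(s)  obj.x    obj.z    obj.vx   obj.vz 
     21  0.1707   +1.027  -0.510  +1.314  -0.777
     42  0.3415   +1.364  -0.709  +2.628  -1.554
     63  0.5122   +1.925  -1.041  +3.942  -2.331


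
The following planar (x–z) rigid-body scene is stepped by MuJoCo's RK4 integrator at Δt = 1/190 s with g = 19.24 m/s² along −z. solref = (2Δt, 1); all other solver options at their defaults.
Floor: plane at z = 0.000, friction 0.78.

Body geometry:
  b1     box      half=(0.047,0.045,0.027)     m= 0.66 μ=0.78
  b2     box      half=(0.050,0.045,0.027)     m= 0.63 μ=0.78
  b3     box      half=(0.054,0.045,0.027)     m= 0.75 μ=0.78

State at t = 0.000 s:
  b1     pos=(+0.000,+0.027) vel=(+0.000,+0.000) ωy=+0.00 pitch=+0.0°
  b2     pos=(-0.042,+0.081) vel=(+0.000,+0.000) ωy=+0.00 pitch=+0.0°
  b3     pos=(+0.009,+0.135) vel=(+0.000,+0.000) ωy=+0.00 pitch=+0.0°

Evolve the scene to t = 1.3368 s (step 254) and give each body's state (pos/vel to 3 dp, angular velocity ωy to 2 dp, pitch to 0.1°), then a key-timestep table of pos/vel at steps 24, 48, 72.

State at t = 1.3368 s:
  b1     pos=(+0.000,+0.027) vel=(+0.000,+0.000) ωy=+0.00 pitch=+0.0°
  b2     pos=(-0.042,+0.081) vel=(+0.000,+0.000) ωy=+0.00 pitch=-0.1°
  b3     pos=(+0.129,+0.027) vel=(+0.000,+0.000) ωy=+0.00 pitch=+180.0°

Key-timestep trajectory:
   step    t(s)  b1.x    b1.z    b1.vx   b1.vz   b2.x    b2.z    b2.vx   b2.vz   b3.x    b3.z    b3.vx   b3.vz 
     24  0.1263   +0.000  +0.027  +0.000  +0.000   -0.042  +0.081  -0.001  +0.000   +0.012  +0.134  +0.069  -0.011
     48  0.2526   +0.000  +0.027  -0.001  -0.001   -0.042  +0.081  -0.001  +0.000   +0.035  +0.114  +0.312  -0.540
     72  0.3789   +0.000  +0.027  +0.000  +0.000   -0.042  +0.081  +0.000  +0.000   +0.109  +0.060  +0.651  -1.273


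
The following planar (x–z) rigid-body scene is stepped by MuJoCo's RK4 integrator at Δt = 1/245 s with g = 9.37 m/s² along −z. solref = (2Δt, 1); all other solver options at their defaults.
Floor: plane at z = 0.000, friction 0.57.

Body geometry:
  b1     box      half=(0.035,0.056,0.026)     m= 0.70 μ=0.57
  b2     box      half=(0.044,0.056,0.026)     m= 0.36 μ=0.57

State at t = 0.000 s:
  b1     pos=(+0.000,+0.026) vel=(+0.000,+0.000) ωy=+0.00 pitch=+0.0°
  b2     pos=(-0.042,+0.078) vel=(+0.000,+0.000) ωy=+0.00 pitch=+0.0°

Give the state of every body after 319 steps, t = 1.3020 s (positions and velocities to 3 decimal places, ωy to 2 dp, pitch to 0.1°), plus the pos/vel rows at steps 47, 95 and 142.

State at t = 1.3020 s:
  b1     pos=(+0.000,+0.026) vel=(+0.000,+0.000) ωy=+0.00 pitch=+0.0°
  b2     pos=(-0.084,+0.044) vel=(+0.000,+0.000) ωy=+0.00 pitch=-90.0°

Key-timestep trajectory:
   step    t(s)  b1.x    b1.z    b1.vx   b1.vz   b2.x    b2.z    b2.vx   b2.vz 
     47  0.1918   +0.000  +0.026  +0.000  +0.000   -0.064  +0.055  -0.199  -0.521
     95  0.3878   +0.000  +0.026  +0.000  +0.000   -0.100  +0.050  -0.004  +0.001
    142  0.5796   +0.000  +0.026  +0.000  +0.000   -0.080  +0.046  +0.022  +0.013


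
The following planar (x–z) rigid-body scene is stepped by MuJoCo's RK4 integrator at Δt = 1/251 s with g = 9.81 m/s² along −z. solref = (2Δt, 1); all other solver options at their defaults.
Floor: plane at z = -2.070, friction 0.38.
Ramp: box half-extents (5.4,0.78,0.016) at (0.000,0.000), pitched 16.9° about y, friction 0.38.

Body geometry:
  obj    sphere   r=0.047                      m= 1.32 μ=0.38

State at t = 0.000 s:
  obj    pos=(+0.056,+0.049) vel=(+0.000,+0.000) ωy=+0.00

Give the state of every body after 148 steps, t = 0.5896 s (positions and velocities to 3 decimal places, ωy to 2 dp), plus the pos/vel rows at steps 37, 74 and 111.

State at t = 0.5896 s:
  obj    pos=(+0.395,-0.054) vel=(+1.149,-0.349) ωy=+25.55

Key-timestep trajectory:
   step    t(s)  obj.x    obj.z    obj.vx   obj.vz 
     37  0.1474   +0.077  +0.042  +0.287  -0.087
     74  0.2948   +0.141  +0.023  +0.575  -0.175
    111  0.4422   +0.247  -0.009  +0.862  -0.262


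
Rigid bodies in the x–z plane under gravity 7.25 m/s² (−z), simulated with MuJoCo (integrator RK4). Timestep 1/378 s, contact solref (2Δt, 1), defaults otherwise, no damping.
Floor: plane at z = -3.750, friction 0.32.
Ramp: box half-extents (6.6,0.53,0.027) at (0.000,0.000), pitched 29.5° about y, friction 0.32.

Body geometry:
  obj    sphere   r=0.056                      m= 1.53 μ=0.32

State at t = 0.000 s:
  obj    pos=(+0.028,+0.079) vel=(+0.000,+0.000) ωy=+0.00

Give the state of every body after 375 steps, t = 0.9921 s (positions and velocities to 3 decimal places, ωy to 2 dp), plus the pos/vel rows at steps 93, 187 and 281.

State at t = 0.9921 s:
  obj    pos=(+1.120,-0.539) vel=(+2.202,-1.246) ωy=+45.17

Key-timestep trajectory:
   step    t(s)  obj.x    obj.z    obj.vx   obj.vz 
     93  0.2460   +0.095  +0.041  +0.546  -0.309
    187  0.4947   +0.300  -0.074  +1.098  -0.621
    281  0.7434   +0.642  -0.268  +1.650  -0.933


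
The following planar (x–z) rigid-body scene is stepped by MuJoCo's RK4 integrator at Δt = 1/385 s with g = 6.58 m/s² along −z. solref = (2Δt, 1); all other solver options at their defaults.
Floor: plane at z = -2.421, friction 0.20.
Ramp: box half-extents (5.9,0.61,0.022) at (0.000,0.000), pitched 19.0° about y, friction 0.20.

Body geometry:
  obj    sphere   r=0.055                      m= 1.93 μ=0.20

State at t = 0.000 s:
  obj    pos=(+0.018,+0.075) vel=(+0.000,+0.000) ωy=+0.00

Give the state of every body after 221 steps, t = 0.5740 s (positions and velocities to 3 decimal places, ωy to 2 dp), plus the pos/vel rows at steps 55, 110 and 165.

State at t = 0.5740 s:
  obj    pos=(+0.256,-0.007) vel=(+0.831,-0.286) ωy=+15.97

Key-timestep trajectory:
   step    t(s)  obj.x    obj.z    obj.vx   obj.vz 
     55  0.1429   +0.033  +0.070  +0.207  -0.071
    110  0.2857   +0.077  +0.055  +0.413  -0.142
    165  0.4286   +0.151  +0.029  +0.620  -0.214


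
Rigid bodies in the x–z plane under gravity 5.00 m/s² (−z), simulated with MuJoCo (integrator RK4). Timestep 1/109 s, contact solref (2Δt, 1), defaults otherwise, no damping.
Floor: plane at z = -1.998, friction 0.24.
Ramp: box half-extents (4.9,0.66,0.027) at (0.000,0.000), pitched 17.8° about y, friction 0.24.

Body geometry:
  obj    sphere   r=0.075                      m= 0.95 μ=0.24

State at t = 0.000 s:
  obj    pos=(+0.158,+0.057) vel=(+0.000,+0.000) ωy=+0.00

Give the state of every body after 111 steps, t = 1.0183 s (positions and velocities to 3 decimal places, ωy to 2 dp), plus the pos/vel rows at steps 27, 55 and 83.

State at t = 1.0183 s:
  obj    pos=(+0.697,-0.117) vel=(+1.059,-0.340) ωy=+14.82

Key-timestep trajectory:
   step    t(s)  obj.x    obj.z    obj.vx   obj.vz 
     27  0.2477   +0.190  +0.046  +0.258  -0.083
     55  0.5046   +0.290  +0.014  +0.525  -0.168
     83  0.7615   +0.459  -0.040  +0.792  -0.254


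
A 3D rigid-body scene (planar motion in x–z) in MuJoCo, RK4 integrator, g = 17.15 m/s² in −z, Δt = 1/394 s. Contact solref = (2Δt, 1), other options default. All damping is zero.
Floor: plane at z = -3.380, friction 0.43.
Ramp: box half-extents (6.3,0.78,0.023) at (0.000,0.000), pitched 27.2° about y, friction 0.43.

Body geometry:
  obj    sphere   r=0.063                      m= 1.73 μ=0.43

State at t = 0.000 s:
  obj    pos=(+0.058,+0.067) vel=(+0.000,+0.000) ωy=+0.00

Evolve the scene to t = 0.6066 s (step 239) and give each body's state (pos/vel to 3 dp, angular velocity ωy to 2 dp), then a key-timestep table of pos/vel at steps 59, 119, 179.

State at t = 0.6066 s:
  obj    pos=(+0.974,-0.404) vel=(+3.021,-1.553) ωy=+53.91

Key-timestep trajectory:
   step    t(s)  obj.x    obj.z    obj.vx   obj.vz 
     59  0.1497   +0.114  +0.038  +0.746  -0.383
    119  0.3020   +0.285  -0.050  +1.504  -0.773
    179  0.4543   +0.572  -0.197  +2.263  -1.163


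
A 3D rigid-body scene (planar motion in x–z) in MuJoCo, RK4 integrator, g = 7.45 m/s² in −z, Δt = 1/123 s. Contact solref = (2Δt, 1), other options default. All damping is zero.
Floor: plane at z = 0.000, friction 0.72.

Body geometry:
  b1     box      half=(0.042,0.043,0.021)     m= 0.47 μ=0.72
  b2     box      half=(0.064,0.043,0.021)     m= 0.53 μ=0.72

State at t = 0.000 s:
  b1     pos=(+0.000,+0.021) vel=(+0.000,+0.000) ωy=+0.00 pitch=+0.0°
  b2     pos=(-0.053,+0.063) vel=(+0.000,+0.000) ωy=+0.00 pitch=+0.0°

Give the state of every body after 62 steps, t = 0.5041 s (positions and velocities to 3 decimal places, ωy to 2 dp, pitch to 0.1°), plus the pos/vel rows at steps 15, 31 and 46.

State at t = 0.5041 s:
  b1     pos=(+0.000,+0.021) vel=(+0.001,+0.000) ωy=+0.00 pitch=+0.0°
  b2     pos=(-0.062,+0.054) vel=(-0.001,-0.001) ωy=+0.01 pitch=-34.6°

Key-timestep trajectory:
   step    t(s)  b1.x    b1.z    b1.vx   b1.vz   b2.x    b2.z    b2.vx   b2.vz 
     15  0.1220   +0.000  +0.021  +0.000  +0.000   -0.059  +0.058  -0.097  -0.106
     31  0.2520   +0.000  +0.021  +0.002  -0.001   -0.061  +0.053  +0.008  +0.003
     46  0.3740   +0.000  +0.021  +0.001  +0.000   -0.062  +0.054  -0.001  +0.000


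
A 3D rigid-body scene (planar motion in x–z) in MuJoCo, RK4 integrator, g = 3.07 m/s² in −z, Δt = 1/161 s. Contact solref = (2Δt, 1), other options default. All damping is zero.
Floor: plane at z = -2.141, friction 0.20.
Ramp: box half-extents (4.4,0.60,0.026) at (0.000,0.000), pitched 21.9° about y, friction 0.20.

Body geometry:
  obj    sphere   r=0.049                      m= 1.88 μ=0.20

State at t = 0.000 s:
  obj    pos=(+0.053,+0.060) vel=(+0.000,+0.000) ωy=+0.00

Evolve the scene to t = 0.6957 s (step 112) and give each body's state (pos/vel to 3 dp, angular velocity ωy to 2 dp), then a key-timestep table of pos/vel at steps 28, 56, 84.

State at t = 0.6957 s:
  obj    pos=(+0.237,-0.014) vel=(+0.528,-0.212) ωy=+11.61

Key-timestep trajectory:
   step    t(s)  obj.x    obj.z    obj.vx   obj.vz 
     28  0.1739   +0.064  +0.055  +0.132  -0.053
     56  0.3478   +0.099  +0.041  +0.264  -0.106
     84  0.5217   +0.156  +0.018  +0.396  -0.159


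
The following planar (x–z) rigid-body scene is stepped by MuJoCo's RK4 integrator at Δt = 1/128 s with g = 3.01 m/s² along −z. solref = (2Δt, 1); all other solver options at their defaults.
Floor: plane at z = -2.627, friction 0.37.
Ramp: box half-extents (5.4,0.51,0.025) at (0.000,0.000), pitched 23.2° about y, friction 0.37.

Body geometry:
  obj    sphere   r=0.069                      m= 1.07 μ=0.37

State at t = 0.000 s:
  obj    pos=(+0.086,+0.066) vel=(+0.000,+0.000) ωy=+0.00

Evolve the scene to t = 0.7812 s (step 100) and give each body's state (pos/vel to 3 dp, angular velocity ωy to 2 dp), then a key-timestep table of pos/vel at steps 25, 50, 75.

State at t = 0.7812 s:
  obj    pos=(+0.324,-0.036) vel=(+0.608,-0.261) ωy=+9.59

Key-timestep trajectory:
   step    t(s)  obj.x    obj.z    obj.vx   obj.vz 
     25  0.1953   +0.101  +0.059  +0.152  -0.065
     50  0.3906   +0.145  +0.040  +0.304  -0.130
     75  0.5859   +0.220  +0.008  +0.456  -0.196


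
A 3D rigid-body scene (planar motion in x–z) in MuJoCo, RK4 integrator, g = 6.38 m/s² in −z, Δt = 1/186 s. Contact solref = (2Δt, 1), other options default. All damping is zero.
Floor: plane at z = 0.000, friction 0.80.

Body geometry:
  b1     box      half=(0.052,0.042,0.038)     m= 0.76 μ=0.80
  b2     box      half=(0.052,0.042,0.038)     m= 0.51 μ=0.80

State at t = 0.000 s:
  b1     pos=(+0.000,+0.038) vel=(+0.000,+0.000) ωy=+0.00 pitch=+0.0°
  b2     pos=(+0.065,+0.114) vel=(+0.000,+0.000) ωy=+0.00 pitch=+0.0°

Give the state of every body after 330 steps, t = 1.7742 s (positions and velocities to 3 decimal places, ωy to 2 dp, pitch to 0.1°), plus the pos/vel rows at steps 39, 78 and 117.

State at t = 1.7742 s:
  b1     pos=(+0.000,+0.038) vel=(+0.000,+0.000) ωy=+0.00 pitch=+0.0°
  b2     pos=(+0.116,+0.052) vel=(+0.000,+0.000) ωy=+0.00 pitch=+90.0°

Key-timestep trajectory:
   step    t(s)  b1.x    b1.z    b1.vx   b1.vz   b2.x    b2.z    b2.vx   b2.vz 
     39  0.2097   +0.000  +0.038  +0.000  +0.000   +0.089  +0.093  +0.194  -0.359
     78  0.4194   +0.000  +0.038  +0.000  +0.000   +0.133  +0.061  +0.057  +0.020
    117  0.6290   +0.000  +0.038  +0.000  +0.000   +0.114  +0.052  -0.085  +0.090
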